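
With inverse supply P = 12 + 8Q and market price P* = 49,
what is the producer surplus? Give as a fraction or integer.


Minimum supply price (at Q=0): P_min = 12
Quantity supplied at P* = 49:
Q* = (49 - 12)/8 = 37/8
PS = (1/2) * Q* * (P* - P_min)
PS = (1/2) * 37/8 * (49 - 12)
PS = (1/2) * 37/8 * 37 = 1369/16

1369/16


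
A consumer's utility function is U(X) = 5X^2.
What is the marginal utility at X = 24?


MU = dU/dX = 5*2*X^(2-1)
MU = 10*X^1
At X = 24:
MU = 10 * 24^1
MU = 10 * 24 = 240

240


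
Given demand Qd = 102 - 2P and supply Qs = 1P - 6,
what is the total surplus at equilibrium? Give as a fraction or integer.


Find equilibrium: 102 - 2P = 1P - 6
102 + 6 = 3P
P* = 108/3 = 36
Q* = 1*36 - 6 = 30
Inverse demand: P = 51 - Q/2, so P_max = 51
Inverse supply: P = 6 + Q/1, so P_min = 6
CS = (1/2) * 30 * (51 - 36) = 225
PS = (1/2) * 30 * (36 - 6) = 450
TS = CS + PS = 225 + 450 = 675

675


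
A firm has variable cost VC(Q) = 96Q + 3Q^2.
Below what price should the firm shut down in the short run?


AVC(Q) = VC(Q)/Q = 96 + 3Q
AVC is increasing in Q, so minimum AVC is at Q -> 0+.
Min AVC = 96
The firm should shut down if P < 96.

96


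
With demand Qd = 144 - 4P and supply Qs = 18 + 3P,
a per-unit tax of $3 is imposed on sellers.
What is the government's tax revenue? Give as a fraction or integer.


With tax on sellers, new supply: Qs' = 18 + 3(P - 3)
= 9 + 3P
New equilibrium quantity:
Q_new = 468/7
Tax revenue = tax * Q_new = 3 * 468/7 = 1404/7

1404/7


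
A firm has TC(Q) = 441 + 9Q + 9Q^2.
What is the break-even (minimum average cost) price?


AC(Q) = 441/Q + 9 + 9Q
To minimize: dAC/dQ = -441/Q^2 + 9 = 0
Q^2 = 441/9 = 49
Q* = 7
Min AC = 441/7 + 9 + 9*7
Min AC = 63 + 9 + 63 = 135

135


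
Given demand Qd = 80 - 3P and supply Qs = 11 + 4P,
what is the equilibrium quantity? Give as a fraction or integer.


First find equilibrium price:
80 - 3P = 11 + 4P
P* = 69/7 = 69/7
Then substitute into demand:
Q* = 80 - 3 * 69/7 = 353/7

353/7


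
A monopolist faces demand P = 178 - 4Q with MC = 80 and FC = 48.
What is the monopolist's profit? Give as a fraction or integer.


MR = MC: 178 - 8Q = 80
Q* = 49/4
P* = 178 - 4*49/4 = 129
Profit = (P* - MC)*Q* - FC
= (129 - 80)*49/4 - 48
= 49*49/4 - 48
= 2401/4 - 48 = 2209/4

2209/4


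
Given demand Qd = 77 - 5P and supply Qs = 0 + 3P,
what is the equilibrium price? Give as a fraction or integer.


At equilibrium, Qd = Qs.
77 - 5P = 0 + 3P
77 - 0 = 5P + 3P
77 = 8P
P* = 77/8 = 77/8

77/8


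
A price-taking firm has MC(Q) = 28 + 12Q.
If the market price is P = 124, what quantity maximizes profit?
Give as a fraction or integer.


In perfect competition, profit is maximized where P = MC.
124 = 28 + 12Q
96 = 12Q
Q* = 96/12 = 8

8


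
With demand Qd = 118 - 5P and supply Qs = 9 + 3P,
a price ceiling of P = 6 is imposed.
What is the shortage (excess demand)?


At P = 6:
Qd = 118 - 5*6 = 88
Qs = 9 + 3*6 = 27
Shortage = Qd - Qs = 88 - 27 = 61

61


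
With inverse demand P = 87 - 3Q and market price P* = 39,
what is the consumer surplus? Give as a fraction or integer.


Maximum willingness to pay (at Q=0): P_max = 87
Quantity demanded at P* = 39:
Q* = (87 - 39)/3 = 16
CS = (1/2) * Q* * (P_max - P*)
CS = (1/2) * 16 * (87 - 39)
CS = (1/2) * 16 * 48 = 384

384


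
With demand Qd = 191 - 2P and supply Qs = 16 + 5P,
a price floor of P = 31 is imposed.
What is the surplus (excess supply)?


At P = 31:
Qd = 191 - 2*31 = 129
Qs = 16 + 5*31 = 171
Surplus = Qs - Qd = 171 - 129 = 42

42


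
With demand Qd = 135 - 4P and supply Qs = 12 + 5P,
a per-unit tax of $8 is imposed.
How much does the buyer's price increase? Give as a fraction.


With a per-unit tax, the buyer's price increase depends on relative slopes.
Supply slope: d = 5, Demand slope: b = 4
Buyer's price increase = d * tax / (b + d)
= 5 * 8 / (4 + 5)
= 40 / 9 = 40/9

40/9


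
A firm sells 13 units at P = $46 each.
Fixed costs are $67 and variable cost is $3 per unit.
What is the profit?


Total Revenue = P * Q = 46 * 13 = $598
Total Cost = FC + VC*Q = 67 + 3*13 = $106
Profit = TR - TC = 598 - 106 = $492

$492


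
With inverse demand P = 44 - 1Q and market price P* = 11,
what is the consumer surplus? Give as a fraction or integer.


Maximum willingness to pay (at Q=0): P_max = 44
Quantity demanded at P* = 11:
Q* = (44 - 11)/1 = 33
CS = (1/2) * Q* * (P_max - P*)
CS = (1/2) * 33 * (44 - 11)
CS = (1/2) * 33 * 33 = 1089/2

1089/2


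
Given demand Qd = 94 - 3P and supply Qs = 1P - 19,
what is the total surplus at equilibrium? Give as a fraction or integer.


Find equilibrium: 94 - 3P = 1P - 19
94 + 19 = 4P
P* = 113/4 = 113/4
Q* = 1*113/4 - 19 = 37/4
Inverse demand: P = 94/3 - Q/3, so P_max = 94/3
Inverse supply: P = 19 + Q/1, so P_min = 19
CS = (1/2) * 37/4 * (94/3 - 113/4) = 1369/96
PS = (1/2) * 37/4 * (113/4 - 19) = 1369/32
TS = CS + PS = 1369/96 + 1369/32 = 1369/24

1369/24


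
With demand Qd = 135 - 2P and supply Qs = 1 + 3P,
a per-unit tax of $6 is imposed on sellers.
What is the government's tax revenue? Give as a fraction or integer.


With tax on sellers, new supply: Qs' = 1 + 3(P - 6)
= 3P - 17
New equilibrium quantity:
Q_new = 371/5
Tax revenue = tax * Q_new = 6 * 371/5 = 2226/5

2226/5


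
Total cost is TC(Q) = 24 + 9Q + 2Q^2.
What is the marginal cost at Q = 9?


MC = dTC/dQ = 9 + 2*2*Q
At Q = 9:
MC = 9 + 4*9
MC = 9 + 36 = 45

45


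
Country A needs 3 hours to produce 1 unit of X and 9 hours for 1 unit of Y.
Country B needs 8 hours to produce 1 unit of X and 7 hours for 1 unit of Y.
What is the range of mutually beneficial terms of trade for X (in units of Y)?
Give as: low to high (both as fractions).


Opportunity cost of X for Country A = hours_X / hours_Y = 3/9 = 1/3 units of Y
Opportunity cost of X for Country B = hours_X / hours_Y = 8/7 = 8/7 units of Y
Terms of trade must be between the two opportunity costs.
Range: 1/3 to 8/7

1/3 to 8/7


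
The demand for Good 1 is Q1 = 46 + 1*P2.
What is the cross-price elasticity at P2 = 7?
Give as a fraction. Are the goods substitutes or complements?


dQ1/dP2 = 1
At P2 = 7: Q1 = 46 + 1*7 = 53
Exy = (dQ1/dP2)(P2/Q1) = 1 * 7 / 53 = 7/53
Since Exy > 0, the goods are substitutes.

7/53 (substitutes)


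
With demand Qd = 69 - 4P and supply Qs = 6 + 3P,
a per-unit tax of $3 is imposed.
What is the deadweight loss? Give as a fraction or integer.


Pre-tax equilibrium quantity: Q* = 33
Post-tax equilibrium quantity: Q_tax = 195/7
Reduction in quantity: Q* - Q_tax = 36/7
DWL = (1/2) * tax * (Q* - Q_tax)
DWL = (1/2) * 3 * 36/7 = 54/7

54/7


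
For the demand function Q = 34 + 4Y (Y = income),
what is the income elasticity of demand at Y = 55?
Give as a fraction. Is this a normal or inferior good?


dQ/dY = 4
At Y = 55: Q = 34 + 4*55 = 254
Ey = (dQ/dY)(Y/Q) = 4 * 55 / 254 = 110/127
Since Ey > 0, this is a normal good.

110/127 (normal good)


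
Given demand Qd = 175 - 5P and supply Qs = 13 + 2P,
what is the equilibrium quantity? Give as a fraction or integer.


First find equilibrium price:
175 - 5P = 13 + 2P
P* = 162/7 = 162/7
Then substitute into demand:
Q* = 175 - 5 * 162/7 = 415/7

415/7


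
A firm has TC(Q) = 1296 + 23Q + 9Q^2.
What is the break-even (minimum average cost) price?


AC(Q) = 1296/Q + 23 + 9Q
To minimize: dAC/dQ = -1296/Q^2 + 9 = 0
Q^2 = 1296/9 = 144
Q* = 12
Min AC = 1296/12 + 23 + 9*12
Min AC = 108 + 23 + 108 = 239

239


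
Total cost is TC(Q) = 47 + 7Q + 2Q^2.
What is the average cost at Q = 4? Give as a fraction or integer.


TC(4) = 47 + 7*4 + 2*4^2
TC(4) = 47 + 28 + 32 = 107
AC = TC/Q = 107/4 = 107/4

107/4


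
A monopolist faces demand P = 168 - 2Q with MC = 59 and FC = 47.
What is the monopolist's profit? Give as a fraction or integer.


MR = MC: 168 - 4Q = 59
Q* = 109/4
P* = 168 - 2*109/4 = 227/2
Profit = (P* - MC)*Q* - FC
= (227/2 - 59)*109/4 - 47
= 109/2*109/4 - 47
= 11881/8 - 47 = 11505/8

11505/8


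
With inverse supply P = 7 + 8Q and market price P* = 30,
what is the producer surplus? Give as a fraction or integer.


Minimum supply price (at Q=0): P_min = 7
Quantity supplied at P* = 30:
Q* = (30 - 7)/8 = 23/8
PS = (1/2) * Q* * (P* - P_min)
PS = (1/2) * 23/8 * (30 - 7)
PS = (1/2) * 23/8 * 23 = 529/16

529/16


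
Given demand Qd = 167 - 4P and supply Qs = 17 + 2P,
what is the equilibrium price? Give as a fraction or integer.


At equilibrium, Qd = Qs.
167 - 4P = 17 + 2P
167 - 17 = 4P + 2P
150 = 6P
P* = 150/6 = 25

25


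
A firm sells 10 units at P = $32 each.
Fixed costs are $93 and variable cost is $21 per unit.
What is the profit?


Total Revenue = P * Q = 32 * 10 = $320
Total Cost = FC + VC*Q = 93 + 21*10 = $303
Profit = TR - TC = 320 - 303 = $17

$17


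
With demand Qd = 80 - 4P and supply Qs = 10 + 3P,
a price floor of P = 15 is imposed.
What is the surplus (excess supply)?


At P = 15:
Qd = 80 - 4*15 = 20
Qs = 10 + 3*15 = 55
Surplus = Qs - Qd = 55 - 20 = 35

35


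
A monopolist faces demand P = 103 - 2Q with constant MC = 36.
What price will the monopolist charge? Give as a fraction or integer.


MR = 103 - 4Q
Set MR = MC: 103 - 4Q = 36
Q* = 67/4
Substitute into demand:
P* = 103 - 2*67/4 = 139/2

139/2


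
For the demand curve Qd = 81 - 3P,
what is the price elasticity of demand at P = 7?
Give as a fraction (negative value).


dQ/dP = -3
At P = 7: Q = 81 - 3*7 = 60
E = (dQ/dP)(P/Q) = (-3)(7/60) = -7/20

-7/20


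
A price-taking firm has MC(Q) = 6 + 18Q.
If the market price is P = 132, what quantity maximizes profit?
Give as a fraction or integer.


In perfect competition, profit is maximized where P = MC.
132 = 6 + 18Q
126 = 18Q
Q* = 126/18 = 7

7


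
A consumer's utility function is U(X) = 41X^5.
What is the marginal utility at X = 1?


MU = dU/dX = 41*5*X^(5-1)
MU = 205*X^4
At X = 1:
MU = 205 * 1^4
MU = 205 * 1 = 205

205


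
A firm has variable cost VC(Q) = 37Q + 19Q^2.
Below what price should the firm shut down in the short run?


AVC(Q) = VC(Q)/Q = 37 + 19Q
AVC is increasing in Q, so minimum AVC is at Q -> 0+.
Min AVC = 37
The firm should shut down if P < 37.

37


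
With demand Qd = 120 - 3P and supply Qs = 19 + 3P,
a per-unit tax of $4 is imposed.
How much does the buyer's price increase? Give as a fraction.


With a per-unit tax, the buyer's price increase depends on relative slopes.
Supply slope: d = 3, Demand slope: b = 3
Buyer's price increase = d * tax / (b + d)
= 3 * 4 / (3 + 3)
= 12 / 6 = 2

2


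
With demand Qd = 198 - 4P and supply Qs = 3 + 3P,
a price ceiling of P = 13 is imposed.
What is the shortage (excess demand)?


At P = 13:
Qd = 198 - 4*13 = 146
Qs = 3 + 3*13 = 42
Shortage = Qd - Qs = 146 - 42 = 104

104


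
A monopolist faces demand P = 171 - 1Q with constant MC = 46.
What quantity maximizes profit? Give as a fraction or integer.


TR = P*Q = (171 - 1Q)Q = 171Q - 1Q^2
MR = dTR/dQ = 171 - 2Q
Set MR = MC:
171 - 2Q = 46
125 = 2Q
Q* = 125/2 = 125/2

125/2


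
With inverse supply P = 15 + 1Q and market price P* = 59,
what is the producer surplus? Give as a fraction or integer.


Minimum supply price (at Q=0): P_min = 15
Quantity supplied at P* = 59:
Q* = (59 - 15)/1 = 44
PS = (1/2) * Q* * (P* - P_min)
PS = (1/2) * 44 * (59 - 15)
PS = (1/2) * 44 * 44 = 968

968


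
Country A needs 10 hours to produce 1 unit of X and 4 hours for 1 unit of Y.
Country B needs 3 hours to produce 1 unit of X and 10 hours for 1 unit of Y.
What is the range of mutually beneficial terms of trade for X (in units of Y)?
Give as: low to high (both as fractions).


Opportunity cost of X for Country A = hours_X / hours_Y = 10/4 = 5/2 units of Y
Opportunity cost of X for Country B = hours_X / hours_Y = 3/10 = 3/10 units of Y
Terms of trade must be between the two opportunity costs.
Range: 3/10 to 5/2

3/10 to 5/2


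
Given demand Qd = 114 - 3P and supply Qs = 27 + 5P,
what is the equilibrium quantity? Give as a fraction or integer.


First find equilibrium price:
114 - 3P = 27 + 5P
P* = 87/8 = 87/8
Then substitute into demand:
Q* = 114 - 3 * 87/8 = 651/8

651/8


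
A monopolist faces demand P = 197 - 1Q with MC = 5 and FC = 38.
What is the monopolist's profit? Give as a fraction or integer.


MR = MC: 197 - 2Q = 5
Q* = 96
P* = 197 - 1*96 = 101
Profit = (P* - MC)*Q* - FC
= (101 - 5)*96 - 38
= 96*96 - 38
= 9216 - 38 = 9178

9178


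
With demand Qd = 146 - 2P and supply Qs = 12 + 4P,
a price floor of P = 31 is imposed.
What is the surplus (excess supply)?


At P = 31:
Qd = 146 - 2*31 = 84
Qs = 12 + 4*31 = 136
Surplus = Qs - Qd = 136 - 84 = 52

52


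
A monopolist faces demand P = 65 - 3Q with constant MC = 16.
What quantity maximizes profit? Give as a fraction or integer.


TR = P*Q = (65 - 3Q)Q = 65Q - 3Q^2
MR = dTR/dQ = 65 - 6Q
Set MR = MC:
65 - 6Q = 16
49 = 6Q
Q* = 49/6 = 49/6

49/6


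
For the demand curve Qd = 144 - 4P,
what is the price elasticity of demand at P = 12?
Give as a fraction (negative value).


dQ/dP = -4
At P = 12: Q = 144 - 4*12 = 96
E = (dQ/dP)(P/Q) = (-4)(12/96) = -1/2

-1/2


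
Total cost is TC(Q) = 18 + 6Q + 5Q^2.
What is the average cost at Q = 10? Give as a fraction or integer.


TC(10) = 18 + 6*10 + 5*10^2
TC(10) = 18 + 60 + 500 = 578
AC = TC/Q = 578/10 = 289/5

289/5


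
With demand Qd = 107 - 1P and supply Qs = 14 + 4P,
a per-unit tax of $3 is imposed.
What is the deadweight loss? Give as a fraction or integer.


Pre-tax equilibrium quantity: Q* = 442/5
Post-tax equilibrium quantity: Q_tax = 86
Reduction in quantity: Q* - Q_tax = 12/5
DWL = (1/2) * tax * (Q* - Q_tax)
DWL = (1/2) * 3 * 12/5 = 18/5

18/5


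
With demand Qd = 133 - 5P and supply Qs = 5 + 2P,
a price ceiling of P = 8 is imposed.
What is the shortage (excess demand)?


At P = 8:
Qd = 133 - 5*8 = 93
Qs = 5 + 2*8 = 21
Shortage = Qd - Qs = 93 - 21 = 72

72


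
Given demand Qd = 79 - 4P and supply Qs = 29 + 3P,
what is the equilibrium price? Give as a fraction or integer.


At equilibrium, Qd = Qs.
79 - 4P = 29 + 3P
79 - 29 = 4P + 3P
50 = 7P
P* = 50/7 = 50/7

50/7


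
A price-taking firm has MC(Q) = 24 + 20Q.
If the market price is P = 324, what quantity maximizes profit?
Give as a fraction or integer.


In perfect competition, profit is maximized where P = MC.
324 = 24 + 20Q
300 = 20Q
Q* = 300/20 = 15

15


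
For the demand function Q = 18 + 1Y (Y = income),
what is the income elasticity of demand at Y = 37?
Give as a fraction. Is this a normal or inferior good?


dQ/dY = 1
At Y = 37: Q = 18 + 1*37 = 55
Ey = (dQ/dY)(Y/Q) = 1 * 37 / 55 = 37/55
Since Ey > 0, this is a normal good.

37/55 (normal good)


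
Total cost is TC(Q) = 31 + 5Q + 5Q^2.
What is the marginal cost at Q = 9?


MC = dTC/dQ = 5 + 2*5*Q
At Q = 9:
MC = 5 + 10*9
MC = 5 + 90 = 95

95


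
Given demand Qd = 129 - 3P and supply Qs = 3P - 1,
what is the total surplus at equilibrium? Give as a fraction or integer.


Find equilibrium: 129 - 3P = 3P - 1
129 + 1 = 6P
P* = 130/6 = 65/3
Q* = 3*65/3 - 1 = 64
Inverse demand: P = 43 - Q/3, so P_max = 43
Inverse supply: P = 1/3 + Q/3, so P_min = 1/3
CS = (1/2) * 64 * (43 - 65/3) = 2048/3
PS = (1/2) * 64 * (65/3 - 1/3) = 2048/3
TS = CS + PS = 2048/3 + 2048/3 = 4096/3

4096/3


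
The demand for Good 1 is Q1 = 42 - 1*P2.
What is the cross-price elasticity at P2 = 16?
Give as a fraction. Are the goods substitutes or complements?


dQ1/dP2 = -1
At P2 = 16: Q1 = 42 - 1*16 = 26
Exy = (dQ1/dP2)(P2/Q1) = -1 * 16 / 26 = -8/13
Since Exy < 0, the goods are complements.

-8/13 (complements)


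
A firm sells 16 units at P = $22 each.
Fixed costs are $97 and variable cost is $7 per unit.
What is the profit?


Total Revenue = P * Q = 22 * 16 = $352
Total Cost = FC + VC*Q = 97 + 7*16 = $209
Profit = TR - TC = 352 - 209 = $143

$143


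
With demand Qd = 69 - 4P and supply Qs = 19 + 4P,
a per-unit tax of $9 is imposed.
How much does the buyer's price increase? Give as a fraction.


With a per-unit tax, the buyer's price increase depends on relative slopes.
Supply slope: d = 4, Demand slope: b = 4
Buyer's price increase = d * tax / (b + d)
= 4 * 9 / (4 + 4)
= 36 / 8 = 9/2

9/2


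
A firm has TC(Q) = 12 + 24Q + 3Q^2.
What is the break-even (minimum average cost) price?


AC(Q) = 12/Q + 24 + 3Q
To minimize: dAC/dQ = -12/Q^2 + 3 = 0
Q^2 = 12/3 = 4
Q* = 2
Min AC = 12/2 + 24 + 3*2
Min AC = 6 + 24 + 6 = 36

36


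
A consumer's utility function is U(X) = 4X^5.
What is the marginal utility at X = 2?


MU = dU/dX = 4*5*X^(5-1)
MU = 20*X^4
At X = 2:
MU = 20 * 2^4
MU = 20 * 16 = 320

320


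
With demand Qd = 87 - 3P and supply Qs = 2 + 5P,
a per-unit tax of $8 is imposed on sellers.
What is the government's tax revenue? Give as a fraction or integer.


With tax on sellers, new supply: Qs' = 2 + 5(P - 8)
= 5P - 38
New equilibrium quantity:
Q_new = 321/8
Tax revenue = tax * Q_new = 8 * 321/8 = 321

321


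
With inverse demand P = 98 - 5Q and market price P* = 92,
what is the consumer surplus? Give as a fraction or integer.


Maximum willingness to pay (at Q=0): P_max = 98
Quantity demanded at P* = 92:
Q* = (98 - 92)/5 = 6/5
CS = (1/2) * Q* * (P_max - P*)
CS = (1/2) * 6/5 * (98 - 92)
CS = (1/2) * 6/5 * 6 = 18/5

18/5


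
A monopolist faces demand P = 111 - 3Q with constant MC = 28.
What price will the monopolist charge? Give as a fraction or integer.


MR = 111 - 6Q
Set MR = MC: 111 - 6Q = 28
Q* = 83/6
Substitute into demand:
P* = 111 - 3*83/6 = 139/2

139/2


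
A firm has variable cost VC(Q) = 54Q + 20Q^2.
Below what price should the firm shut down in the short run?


AVC(Q) = VC(Q)/Q = 54 + 20Q
AVC is increasing in Q, so minimum AVC is at Q -> 0+.
Min AVC = 54
The firm should shut down if P < 54.

54


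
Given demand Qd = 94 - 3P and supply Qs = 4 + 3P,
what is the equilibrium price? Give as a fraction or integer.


At equilibrium, Qd = Qs.
94 - 3P = 4 + 3P
94 - 4 = 3P + 3P
90 = 6P
P* = 90/6 = 15

15


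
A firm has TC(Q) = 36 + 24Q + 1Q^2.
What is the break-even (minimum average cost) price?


AC(Q) = 36/Q + 24 + 1Q
To minimize: dAC/dQ = -36/Q^2 + 1 = 0
Q^2 = 36/1 = 36
Q* = 6
Min AC = 36/6 + 24 + 1*6
Min AC = 6 + 24 + 6 = 36

36


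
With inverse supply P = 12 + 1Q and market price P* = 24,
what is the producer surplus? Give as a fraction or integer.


Minimum supply price (at Q=0): P_min = 12
Quantity supplied at P* = 24:
Q* = (24 - 12)/1 = 12
PS = (1/2) * Q* * (P* - P_min)
PS = (1/2) * 12 * (24 - 12)
PS = (1/2) * 12 * 12 = 72

72


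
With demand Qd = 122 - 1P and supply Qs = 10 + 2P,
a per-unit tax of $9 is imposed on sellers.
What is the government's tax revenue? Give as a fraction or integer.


With tax on sellers, new supply: Qs' = 10 + 2(P - 9)
= 2P - 8
New equilibrium quantity:
Q_new = 236/3
Tax revenue = tax * Q_new = 9 * 236/3 = 708

708


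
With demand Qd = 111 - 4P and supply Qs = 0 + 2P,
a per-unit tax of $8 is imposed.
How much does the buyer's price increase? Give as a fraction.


With a per-unit tax, the buyer's price increase depends on relative slopes.
Supply slope: d = 2, Demand slope: b = 4
Buyer's price increase = d * tax / (b + d)
= 2 * 8 / (4 + 2)
= 16 / 6 = 8/3

8/3


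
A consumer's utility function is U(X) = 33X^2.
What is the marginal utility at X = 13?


MU = dU/dX = 33*2*X^(2-1)
MU = 66*X^1
At X = 13:
MU = 66 * 13^1
MU = 66 * 13 = 858

858


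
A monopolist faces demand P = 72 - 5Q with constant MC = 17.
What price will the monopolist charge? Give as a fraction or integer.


MR = 72 - 10Q
Set MR = MC: 72 - 10Q = 17
Q* = 11/2
Substitute into demand:
P* = 72 - 5*11/2 = 89/2

89/2


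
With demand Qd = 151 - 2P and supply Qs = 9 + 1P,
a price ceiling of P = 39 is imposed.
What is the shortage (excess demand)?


At P = 39:
Qd = 151 - 2*39 = 73
Qs = 9 + 1*39 = 48
Shortage = Qd - Qs = 73 - 48 = 25

25


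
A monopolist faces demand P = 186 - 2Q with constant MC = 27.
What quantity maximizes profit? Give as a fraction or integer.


TR = P*Q = (186 - 2Q)Q = 186Q - 2Q^2
MR = dTR/dQ = 186 - 4Q
Set MR = MC:
186 - 4Q = 27
159 = 4Q
Q* = 159/4 = 159/4

159/4


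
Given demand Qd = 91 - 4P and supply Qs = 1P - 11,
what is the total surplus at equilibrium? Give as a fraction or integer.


Find equilibrium: 91 - 4P = 1P - 11
91 + 11 = 5P
P* = 102/5 = 102/5
Q* = 1*102/5 - 11 = 47/5
Inverse demand: P = 91/4 - Q/4, so P_max = 91/4
Inverse supply: P = 11 + Q/1, so P_min = 11
CS = (1/2) * 47/5 * (91/4 - 102/5) = 2209/200
PS = (1/2) * 47/5 * (102/5 - 11) = 2209/50
TS = CS + PS = 2209/200 + 2209/50 = 2209/40

2209/40


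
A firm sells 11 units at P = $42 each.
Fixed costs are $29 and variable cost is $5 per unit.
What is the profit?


Total Revenue = P * Q = 42 * 11 = $462
Total Cost = FC + VC*Q = 29 + 5*11 = $84
Profit = TR - TC = 462 - 84 = $378

$378


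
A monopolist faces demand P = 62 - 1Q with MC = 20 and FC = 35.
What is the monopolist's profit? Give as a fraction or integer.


MR = MC: 62 - 2Q = 20
Q* = 21
P* = 62 - 1*21 = 41
Profit = (P* - MC)*Q* - FC
= (41 - 20)*21 - 35
= 21*21 - 35
= 441 - 35 = 406

406


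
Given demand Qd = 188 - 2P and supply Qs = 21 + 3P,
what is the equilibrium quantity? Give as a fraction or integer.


First find equilibrium price:
188 - 2P = 21 + 3P
P* = 167/5 = 167/5
Then substitute into demand:
Q* = 188 - 2 * 167/5 = 606/5

606/5


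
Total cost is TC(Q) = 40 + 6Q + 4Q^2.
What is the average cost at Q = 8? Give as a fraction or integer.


TC(8) = 40 + 6*8 + 4*8^2
TC(8) = 40 + 48 + 256 = 344
AC = TC/Q = 344/8 = 43

43


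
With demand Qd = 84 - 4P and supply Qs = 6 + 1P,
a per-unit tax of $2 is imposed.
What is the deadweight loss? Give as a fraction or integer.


Pre-tax equilibrium quantity: Q* = 108/5
Post-tax equilibrium quantity: Q_tax = 20
Reduction in quantity: Q* - Q_tax = 8/5
DWL = (1/2) * tax * (Q* - Q_tax)
DWL = (1/2) * 2 * 8/5 = 8/5

8/5


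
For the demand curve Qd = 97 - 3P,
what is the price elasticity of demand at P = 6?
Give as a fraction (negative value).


dQ/dP = -3
At P = 6: Q = 97 - 3*6 = 79
E = (dQ/dP)(P/Q) = (-3)(6/79) = -18/79

-18/79


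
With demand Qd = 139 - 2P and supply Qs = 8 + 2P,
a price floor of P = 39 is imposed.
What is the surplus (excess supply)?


At P = 39:
Qd = 139 - 2*39 = 61
Qs = 8 + 2*39 = 86
Surplus = Qs - Qd = 86 - 61 = 25

25


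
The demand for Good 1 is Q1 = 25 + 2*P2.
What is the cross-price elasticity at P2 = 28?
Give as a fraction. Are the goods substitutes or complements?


dQ1/dP2 = 2
At P2 = 28: Q1 = 25 + 2*28 = 81
Exy = (dQ1/dP2)(P2/Q1) = 2 * 28 / 81 = 56/81
Since Exy > 0, the goods are substitutes.

56/81 (substitutes)


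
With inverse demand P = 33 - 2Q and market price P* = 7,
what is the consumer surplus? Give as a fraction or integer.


Maximum willingness to pay (at Q=0): P_max = 33
Quantity demanded at P* = 7:
Q* = (33 - 7)/2 = 13
CS = (1/2) * Q* * (P_max - P*)
CS = (1/2) * 13 * (33 - 7)
CS = (1/2) * 13 * 26 = 169

169


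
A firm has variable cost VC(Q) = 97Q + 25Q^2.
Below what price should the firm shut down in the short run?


AVC(Q) = VC(Q)/Q = 97 + 25Q
AVC is increasing in Q, so minimum AVC is at Q -> 0+.
Min AVC = 97
The firm should shut down if P < 97.

97


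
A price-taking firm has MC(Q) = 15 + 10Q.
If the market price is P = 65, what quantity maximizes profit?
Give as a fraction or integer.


In perfect competition, profit is maximized where P = MC.
65 = 15 + 10Q
50 = 10Q
Q* = 50/10 = 5

5


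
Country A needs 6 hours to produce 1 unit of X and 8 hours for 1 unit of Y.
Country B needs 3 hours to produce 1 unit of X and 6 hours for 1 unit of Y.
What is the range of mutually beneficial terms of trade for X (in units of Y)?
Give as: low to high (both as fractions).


Opportunity cost of X for Country A = hours_X / hours_Y = 6/8 = 3/4 units of Y
Opportunity cost of X for Country B = hours_X / hours_Y = 3/6 = 1/2 units of Y
Terms of trade must be between the two opportunity costs.
Range: 1/2 to 3/4

1/2 to 3/4


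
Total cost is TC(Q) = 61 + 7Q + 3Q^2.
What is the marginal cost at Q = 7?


MC = dTC/dQ = 7 + 2*3*Q
At Q = 7:
MC = 7 + 6*7
MC = 7 + 42 = 49

49


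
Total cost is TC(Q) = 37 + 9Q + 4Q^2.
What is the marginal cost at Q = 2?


MC = dTC/dQ = 9 + 2*4*Q
At Q = 2:
MC = 9 + 8*2
MC = 9 + 16 = 25

25


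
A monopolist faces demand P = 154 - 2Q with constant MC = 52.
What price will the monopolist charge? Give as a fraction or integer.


MR = 154 - 4Q
Set MR = MC: 154 - 4Q = 52
Q* = 51/2
Substitute into demand:
P* = 154 - 2*51/2 = 103

103


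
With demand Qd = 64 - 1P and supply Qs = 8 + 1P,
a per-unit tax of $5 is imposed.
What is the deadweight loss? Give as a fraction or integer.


Pre-tax equilibrium quantity: Q* = 36
Post-tax equilibrium quantity: Q_tax = 67/2
Reduction in quantity: Q* - Q_tax = 5/2
DWL = (1/2) * tax * (Q* - Q_tax)
DWL = (1/2) * 5 * 5/2 = 25/4

25/4


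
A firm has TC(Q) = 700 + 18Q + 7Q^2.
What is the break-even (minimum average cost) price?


AC(Q) = 700/Q + 18 + 7Q
To minimize: dAC/dQ = -700/Q^2 + 7 = 0
Q^2 = 700/7 = 100
Q* = 10
Min AC = 700/10 + 18 + 7*10
Min AC = 70 + 18 + 70 = 158

158


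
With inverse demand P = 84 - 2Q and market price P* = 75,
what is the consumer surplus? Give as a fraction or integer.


Maximum willingness to pay (at Q=0): P_max = 84
Quantity demanded at P* = 75:
Q* = (84 - 75)/2 = 9/2
CS = (1/2) * Q* * (P_max - P*)
CS = (1/2) * 9/2 * (84 - 75)
CS = (1/2) * 9/2 * 9 = 81/4

81/4


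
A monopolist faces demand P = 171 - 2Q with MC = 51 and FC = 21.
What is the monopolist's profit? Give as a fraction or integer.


MR = MC: 171 - 4Q = 51
Q* = 30
P* = 171 - 2*30 = 111
Profit = (P* - MC)*Q* - FC
= (111 - 51)*30 - 21
= 60*30 - 21
= 1800 - 21 = 1779

1779


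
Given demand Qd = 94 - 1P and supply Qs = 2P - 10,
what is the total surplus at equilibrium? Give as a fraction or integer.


Find equilibrium: 94 - 1P = 2P - 10
94 + 10 = 3P
P* = 104/3 = 104/3
Q* = 2*104/3 - 10 = 178/3
Inverse demand: P = 94 - Q/1, so P_max = 94
Inverse supply: P = 5 + Q/2, so P_min = 5
CS = (1/2) * 178/3 * (94 - 104/3) = 15842/9
PS = (1/2) * 178/3 * (104/3 - 5) = 7921/9
TS = CS + PS = 15842/9 + 7921/9 = 7921/3

7921/3


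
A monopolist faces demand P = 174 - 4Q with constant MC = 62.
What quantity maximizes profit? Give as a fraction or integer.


TR = P*Q = (174 - 4Q)Q = 174Q - 4Q^2
MR = dTR/dQ = 174 - 8Q
Set MR = MC:
174 - 8Q = 62
112 = 8Q
Q* = 112/8 = 14

14


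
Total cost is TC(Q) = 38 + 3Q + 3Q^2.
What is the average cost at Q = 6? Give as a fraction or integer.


TC(6) = 38 + 3*6 + 3*6^2
TC(6) = 38 + 18 + 108 = 164
AC = TC/Q = 164/6 = 82/3

82/3


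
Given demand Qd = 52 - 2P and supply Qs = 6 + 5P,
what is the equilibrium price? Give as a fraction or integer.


At equilibrium, Qd = Qs.
52 - 2P = 6 + 5P
52 - 6 = 2P + 5P
46 = 7P
P* = 46/7 = 46/7

46/7


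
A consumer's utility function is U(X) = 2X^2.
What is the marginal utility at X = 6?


MU = dU/dX = 2*2*X^(2-1)
MU = 4*X^1
At X = 6:
MU = 4 * 6^1
MU = 4 * 6 = 24

24


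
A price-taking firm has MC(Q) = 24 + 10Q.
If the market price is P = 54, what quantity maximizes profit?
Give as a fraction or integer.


In perfect competition, profit is maximized where P = MC.
54 = 24 + 10Q
30 = 10Q
Q* = 30/10 = 3

3


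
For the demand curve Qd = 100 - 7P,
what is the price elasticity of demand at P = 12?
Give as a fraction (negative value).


dQ/dP = -7
At P = 12: Q = 100 - 7*12 = 16
E = (dQ/dP)(P/Q) = (-7)(12/16) = -21/4

-21/4


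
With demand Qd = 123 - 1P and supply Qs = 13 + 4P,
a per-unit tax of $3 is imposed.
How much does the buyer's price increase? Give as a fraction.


With a per-unit tax, the buyer's price increase depends on relative slopes.
Supply slope: d = 4, Demand slope: b = 1
Buyer's price increase = d * tax / (b + d)
= 4 * 3 / (1 + 4)
= 12 / 5 = 12/5

12/5


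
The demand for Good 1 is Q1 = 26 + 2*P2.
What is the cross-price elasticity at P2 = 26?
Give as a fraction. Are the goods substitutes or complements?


dQ1/dP2 = 2
At P2 = 26: Q1 = 26 + 2*26 = 78
Exy = (dQ1/dP2)(P2/Q1) = 2 * 26 / 78 = 2/3
Since Exy > 0, the goods are substitutes.

2/3 (substitutes)


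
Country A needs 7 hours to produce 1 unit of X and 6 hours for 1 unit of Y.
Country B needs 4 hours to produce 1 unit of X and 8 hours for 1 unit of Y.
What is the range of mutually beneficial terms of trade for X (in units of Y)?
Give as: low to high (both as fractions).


Opportunity cost of X for Country A = hours_X / hours_Y = 7/6 = 7/6 units of Y
Opportunity cost of X for Country B = hours_X / hours_Y = 4/8 = 1/2 units of Y
Terms of trade must be between the two opportunity costs.
Range: 1/2 to 7/6

1/2 to 7/6


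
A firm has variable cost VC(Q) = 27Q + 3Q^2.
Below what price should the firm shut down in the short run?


AVC(Q) = VC(Q)/Q = 27 + 3Q
AVC is increasing in Q, so minimum AVC is at Q -> 0+.
Min AVC = 27
The firm should shut down if P < 27.

27


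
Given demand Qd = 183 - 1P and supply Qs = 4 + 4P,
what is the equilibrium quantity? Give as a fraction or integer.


First find equilibrium price:
183 - 1P = 4 + 4P
P* = 179/5 = 179/5
Then substitute into demand:
Q* = 183 - 1 * 179/5 = 736/5

736/5


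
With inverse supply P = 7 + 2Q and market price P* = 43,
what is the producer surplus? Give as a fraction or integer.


Minimum supply price (at Q=0): P_min = 7
Quantity supplied at P* = 43:
Q* = (43 - 7)/2 = 18
PS = (1/2) * Q* * (P* - P_min)
PS = (1/2) * 18 * (43 - 7)
PS = (1/2) * 18 * 36 = 324

324


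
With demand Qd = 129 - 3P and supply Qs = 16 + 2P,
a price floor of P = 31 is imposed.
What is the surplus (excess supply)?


At P = 31:
Qd = 129 - 3*31 = 36
Qs = 16 + 2*31 = 78
Surplus = Qs - Qd = 78 - 36 = 42

42


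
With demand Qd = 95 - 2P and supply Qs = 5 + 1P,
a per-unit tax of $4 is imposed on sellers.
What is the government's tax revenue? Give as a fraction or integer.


With tax on sellers, new supply: Qs' = 5 + 1(P - 4)
= 1 + 1P
New equilibrium quantity:
Q_new = 97/3
Tax revenue = tax * Q_new = 4 * 97/3 = 388/3

388/3


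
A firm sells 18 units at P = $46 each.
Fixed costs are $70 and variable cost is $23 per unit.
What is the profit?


Total Revenue = P * Q = 46 * 18 = $828
Total Cost = FC + VC*Q = 70 + 23*18 = $484
Profit = TR - TC = 828 - 484 = $344

$344


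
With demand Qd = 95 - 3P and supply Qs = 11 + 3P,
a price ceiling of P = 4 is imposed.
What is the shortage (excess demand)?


At P = 4:
Qd = 95 - 3*4 = 83
Qs = 11 + 3*4 = 23
Shortage = Qd - Qs = 83 - 23 = 60

60


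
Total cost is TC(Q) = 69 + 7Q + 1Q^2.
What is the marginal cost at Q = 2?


MC = dTC/dQ = 7 + 2*1*Q
At Q = 2:
MC = 7 + 2*2
MC = 7 + 4 = 11

11


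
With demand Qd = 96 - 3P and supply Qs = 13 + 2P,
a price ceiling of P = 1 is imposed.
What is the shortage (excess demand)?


At P = 1:
Qd = 96 - 3*1 = 93
Qs = 13 + 2*1 = 15
Shortage = Qd - Qs = 93 - 15 = 78

78


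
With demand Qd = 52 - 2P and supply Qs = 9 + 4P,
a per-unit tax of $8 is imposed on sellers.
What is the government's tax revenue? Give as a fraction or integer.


With tax on sellers, new supply: Qs' = 9 + 4(P - 8)
= 4P - 23
New equilibrium quantity:
Q_new = 27
Tax revenue = tax * Q_new = 8 * 27 = 216

216


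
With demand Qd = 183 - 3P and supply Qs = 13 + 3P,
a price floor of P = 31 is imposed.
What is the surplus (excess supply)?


At P = 31:
Qd = 183 - 3*31 = 90
Qs = 13 + 3*31 = 106
Surplus = Qs - Qd = 106 - 90 = 16

16


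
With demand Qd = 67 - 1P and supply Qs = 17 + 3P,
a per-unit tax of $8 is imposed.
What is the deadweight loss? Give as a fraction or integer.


Pre-tax equilibrium quantity: Q* = 109/2
Post-tax equilibrium quantity: Q_tax = 97/2
Reduction in quantity: Q* - Q_tax = 6
DWL = (1/2) * tax * (Q* - Q_tax)
DWL = (1/2) * 8 * 6 = 24

24


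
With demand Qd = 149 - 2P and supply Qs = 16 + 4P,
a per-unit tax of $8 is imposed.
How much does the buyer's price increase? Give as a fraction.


With a per-unit tax, the buyer's price increase depends on relative slopes.
Supply slope: d = 4, Demand slope: b = 2
Buyer's price increase = d * tax / (b + d)
= 4 * 8 / (2 + 4)
= 32 / 6 = 16/3

16/3


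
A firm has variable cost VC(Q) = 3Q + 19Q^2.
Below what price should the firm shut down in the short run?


AVC(Q) = VC(Q)/Q = 3 + 19Q
AVC is increasing in Q, so minimum AVC is at Q -> 0+.
Min AVC = 3
The firm should shut down if P < 3.

3


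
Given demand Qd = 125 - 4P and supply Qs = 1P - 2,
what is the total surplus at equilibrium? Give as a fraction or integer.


Find equilibrium: 125 - 4P = 1P - 2
125 + 2 = 5P
P* = 127/5 = 127/5
Q* = 1*127/5 - 2 = 117/5
Inverse demand: P = 125/4 - Q/4, so P_max = 125/4
Inverse supply: P = 2 + Q/1, so P_min = 2
CS = (1/2) * 117/5 * (125/4 - 127/5) = 13689/200
PS = (1/2) * 117/5 * (127/5 - 2) = 13689/50
TS = CS + PS = 13689/200 + 13689/50 = 13689/40

13689/40


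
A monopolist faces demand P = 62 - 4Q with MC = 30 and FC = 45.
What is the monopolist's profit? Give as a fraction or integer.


MR = MC: 62 - 8Q = 30
Q* = 4
P* = 62 - 4*4 = 46
Profit = (P* - MC)*Q* - FC
= (46 - 30)*4 - 45
= 16*4 - 45
= 64 - 45 = 19

19


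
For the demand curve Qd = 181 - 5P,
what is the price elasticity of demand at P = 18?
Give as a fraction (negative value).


dQ/dP = -5
At P = 18: Q = 181 - 5*18 = 91
E = (dQ/dP)(P/Q) = (-5)(18/91) = -90/91

-90/91


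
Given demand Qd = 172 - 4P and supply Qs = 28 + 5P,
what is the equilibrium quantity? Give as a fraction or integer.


First find equilibrium price:
172 - 4P = 28 + 5P
P* = 144/9 = 16
Then substitute into demand:
Q* = 172 - 4 * 16 = 108

108


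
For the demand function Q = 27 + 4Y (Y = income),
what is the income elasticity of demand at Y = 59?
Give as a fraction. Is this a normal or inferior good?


dQ/dY = 4
At Y = 59: Q = 27 + 4*59 = 263
Ey = (dQ/dY)(Y/Q) = 4 * 59 / 263 = 236/263
Since Ey > 0, this is a normal good.

236/263 (normal good)


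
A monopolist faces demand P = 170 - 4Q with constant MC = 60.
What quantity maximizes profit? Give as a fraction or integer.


TR = P*Q = (170 - 4Q)Q = 170Q - 4Q^2
MR = dTR/dQ = 170 - 8Q
Set MR = MC:
170 - 8Q = 60
110 = 8Q
Q* = 110/8 = 55/4

55/4


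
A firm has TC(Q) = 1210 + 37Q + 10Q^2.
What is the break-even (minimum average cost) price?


AC(Q) = 1210/Q + 37 + 10Q
To minimize: dAC/dQ = -1210/Q^2 + 10 = 0
Q^2 = 1210/10 = 121
Q* = 11
Min AC = 1210/11 + 37 + 10*11
Min AC = 110 + 37 + 110 = 257

257


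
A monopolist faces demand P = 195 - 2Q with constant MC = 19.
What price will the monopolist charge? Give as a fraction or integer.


MR = 195 - 4Q
Set MR = MC: 195 - 4Q = 19
Q* = 44
Substitute into demand:
P* = 195 - 2*44 = 107

107


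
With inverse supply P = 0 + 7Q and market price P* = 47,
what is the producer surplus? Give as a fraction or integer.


Minimum supply price (at Q=0): P_min = 0
Quantity supplied at P* = 47:
Q* = (47 - 0)/7 = 47/7
PS = (1/2) * Q* * (P* - P_min)
PS = (1/2) * 47/7 * (47 - 0)
PS = (1/2) * 47/7 * 47 = 2209/14

2209/14


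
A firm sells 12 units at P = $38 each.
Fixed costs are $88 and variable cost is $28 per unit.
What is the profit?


Total Revenue = P * Q = 38 * 12 = $456
Total Cost = FC + VC*Q = 88 + 28*12 = $424
Profit = TR - TC = 456 - 424 = $32

$32


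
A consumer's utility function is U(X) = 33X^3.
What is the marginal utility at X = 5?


MU = dU/dX = 33*3*X^(3-1)
MU = 99*X^2
At X = 5:
MU = 99 * 5^2
MU = 99 * 25 = 2475

2475


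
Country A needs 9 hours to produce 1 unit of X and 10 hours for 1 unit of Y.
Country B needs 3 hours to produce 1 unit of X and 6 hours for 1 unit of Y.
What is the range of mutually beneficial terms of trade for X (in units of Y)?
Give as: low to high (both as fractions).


Opportunity cost of X for Country A = hours_X / hours_Y = 9/10 = 9/10 units of Y
Opportunity cost of X for Country B = hours_X / hours_Y = 3/6 = 1/2 units of Y
Terms of trade must be between the two opportunity costs.
Range: 1/2 to 9/10

1/2 to 9/10


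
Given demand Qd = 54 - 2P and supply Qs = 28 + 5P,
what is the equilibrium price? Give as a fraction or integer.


At equilibrium, Qd = Qs.
54 - 2P = 28 + 5P
54 - 28 = 2P + 5P
26 = 7P
P* = 26/7 = 26/7

26/7


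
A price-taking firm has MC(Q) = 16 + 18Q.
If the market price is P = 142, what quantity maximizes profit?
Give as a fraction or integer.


In perfect competition, profit is maximized where P = MC.
142 = 16 + 18Q
126 = 18Q
Q* = 126/18 = 7

7


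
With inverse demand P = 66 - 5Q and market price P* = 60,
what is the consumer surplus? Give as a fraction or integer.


Maximum willingness to pay (at Q=0): P_max = 66
Quantity demanded at P* = 60:
Q* = (66 - 60)/5 = 6/5
CS = (1/2) * Q* * (P_max - P*)
CS = (1/2) * 6/5 * (66 - 60)
CS = (1/2) * 6/5 * 6 = 18/5

18/5


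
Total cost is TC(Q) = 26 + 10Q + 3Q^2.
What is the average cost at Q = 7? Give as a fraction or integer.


TC(7) = 26 + 10*7 + 3*7^2
TC(7) = 26 + 70 + 147 = 243
AC = TC/Q = 243/7 = 243/7

243/7


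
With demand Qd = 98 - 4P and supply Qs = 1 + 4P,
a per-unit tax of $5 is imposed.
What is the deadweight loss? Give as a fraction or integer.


Pre-tax equilibrium quantity: Q* = 99/2
Post-tax equilibrium quantity: Q_tax = 79/2
Reduction in quantity: Q* - Q_tax = 10
DWL = (1/2) * tax * (Q* - Q_tax)
DWL = (1/2) * 5 * 10 = 25

25


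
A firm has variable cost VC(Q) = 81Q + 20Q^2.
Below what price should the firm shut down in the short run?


AVC(Q) = VC(Q)/Q = 81 + 20Q
AVC is increasing in Q, so minimum AVC is at Q -> 0+.
Min AVC = 81
The firm should shut down if P < 81.

81


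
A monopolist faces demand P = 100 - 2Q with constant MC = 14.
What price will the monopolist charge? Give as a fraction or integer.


MR = 100 - 4Q
Set MR = MC: 100 - 4Q = 14
Q* = 43/2
Substitute into demand:
P* = 100 - 2*43/2 = 57

57


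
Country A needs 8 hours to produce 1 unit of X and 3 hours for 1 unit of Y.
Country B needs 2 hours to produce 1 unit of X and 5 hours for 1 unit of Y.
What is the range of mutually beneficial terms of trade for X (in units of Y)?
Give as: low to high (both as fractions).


Opportunity cost of X for Country A = hours_X / hours_Y = 8/3 = 8/3 units of Y
Opportunity cost of X for Country B = hours_X / hours_Y = 2/5 = 2/5 units of Y
Terms of trade must be between the two opportunity costs.
Range: 2/5 to 8/3

2/5 to 8/3


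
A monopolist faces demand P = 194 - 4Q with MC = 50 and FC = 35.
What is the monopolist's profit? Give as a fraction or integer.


MR = MC: 194 - 8Q = 50
Q* = 18
P* = 194 - 4*18 = 122
Profit = (P* - MC)*Q* - FC
= (122 - 50)*18 - 35
= 72*18 - 35
= 1296 - 35 = 1261

1261


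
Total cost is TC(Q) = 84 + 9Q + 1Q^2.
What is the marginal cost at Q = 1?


MC = dTC/dQ = 9 + 2*1*Q
At Q = 1:
MC = 9 + 2*1
MC = 9 + 2 = 11

11


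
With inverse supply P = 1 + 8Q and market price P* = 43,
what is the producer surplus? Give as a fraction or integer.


Minimum supply price (at Q=0): P_min = 1
Quantity supplied at P* = 43:
Q* = (43 - 1)/8 = 21/4
PS = (1/2) * Q* * (P* - P_min)
PS = (1/2) * 21/4 * (43 - 1)
PS = (1/2) * 21/4 * 42 = 441/4

441/4


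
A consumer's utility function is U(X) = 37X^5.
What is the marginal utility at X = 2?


MU = dU/dX = 37*5*X^(5-1)
MU = 185*X^4
At X = 2:
MU = 185 * 2^4
MU = 185 * 16 = 2960

2960


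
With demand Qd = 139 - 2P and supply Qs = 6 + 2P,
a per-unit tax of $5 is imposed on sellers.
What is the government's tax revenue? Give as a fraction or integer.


With tax on sellers, new supply: Qs' = 6 + 2(P - 5)
= 2P - 4
New equilibrium quantity:
Q_new = 135/2
Tax revenue = tax * Q_new = 5 * 135/2 = 675/2

675/2


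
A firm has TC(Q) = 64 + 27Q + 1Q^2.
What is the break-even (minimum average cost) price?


AC(Q) = 64/Q + 27 + 1Q
To minimize: dAC/dQ = -64/Q^2 + 1 = 0
Q^2 = 64/1 = 64
Q* = 8
Min AC = 64/8 + 27 + 1*8
Min AC = 8 + 27 + 8 = 43

43
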